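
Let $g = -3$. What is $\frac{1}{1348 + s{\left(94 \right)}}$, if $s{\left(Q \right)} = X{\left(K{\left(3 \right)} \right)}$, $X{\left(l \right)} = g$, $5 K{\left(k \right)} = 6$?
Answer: $\frac{1}{1345} \approx 0.00074349$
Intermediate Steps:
$K{\left(k \right)} = \frac{6}{5}$ ($K{\left(k \right)} = \frac{1}{5} \cdot 6 = \frac{6}{5}$)
$X{\left(l \right)} = -3$
$s{\left(Q \right)} = -3$
$\frac{1}{1348 + s{\left(94 \right)}} = \frac{1}{1348 - 3} = \frac{1}{1345}$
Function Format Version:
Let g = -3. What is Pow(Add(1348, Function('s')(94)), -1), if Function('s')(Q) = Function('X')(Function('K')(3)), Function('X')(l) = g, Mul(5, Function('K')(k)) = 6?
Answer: Rational(1, 1345) ≈ 0.00074349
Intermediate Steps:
Function('K')(k) = Rational(6, 5) (Function('K')(k) = Mul(Rational(1, 5), 6) = Rational(6, 5))
Function('X')(l) = -3
Function('s')(Q) = -3
Pow(Add(1348, Function('s')(94)), -1) = Pow(Add(1348, -3), -1) = Pow(1345, -1) = Rational(1, 1345)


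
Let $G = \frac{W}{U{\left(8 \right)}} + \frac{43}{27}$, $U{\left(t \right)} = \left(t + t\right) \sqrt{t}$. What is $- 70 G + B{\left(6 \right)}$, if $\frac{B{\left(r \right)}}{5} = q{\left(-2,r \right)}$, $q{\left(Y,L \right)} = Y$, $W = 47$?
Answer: $- \frac{3280}{27} - \frac{1645 \sqrt{2}}{32} \approx -194.18$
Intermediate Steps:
$U{\left(t \right)} = 2 t^{\frac{3}{2}}$ ($U{\left(t \right)} = 2 t \sqrt{t} = 2 t^{\frac{3}{2}}$)
$B{\left(r \right)} = -10$ ($B{\left(r \right)} = 5 \left(-2\right) = -10$)
$G = \frac{43}{27} + \frac{47 \sqrt{2}}{64}$ ($G = \frac{47}{2 \cdot 8^{\frac{3}{2}}} + \frac{43}{27} = \frac{47}{2 \cdot 16 \sqrt{2}} + 43 \cdot \frac{1}{27} = \frac{47}{32 \sqrt{2}} + \frac{43}{27} = 47 \frac{\sqrt{2}}{64} + \frac{43}{27} = \frac{47 \sqrt{2}}{64} + \frac{43}{27} = \frac{43}{27} + \frac{47 \sqrt{2}}{64} \approx 2.6312$)
$- 70 G + B{\left(6 \right)} = - 70 \left(\frac{43}{27} + \frac{47 \sqrt{2}}{64}\right) - 10 = \left(- \frac{3010}{27} - \frac{1645 \sqrt{2}}{32}\right) - 10 = - \frac{3280}{27} - \frac{1645 \sqrt{2}}{32}$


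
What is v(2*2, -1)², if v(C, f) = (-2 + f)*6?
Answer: 324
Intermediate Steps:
v(C, f) = -12 + 6*f
v(2*2, -1)² = (-12 + 6*(-1))² = (-12 - 6)² = (-18)² = 324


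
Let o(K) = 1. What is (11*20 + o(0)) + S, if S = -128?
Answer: 93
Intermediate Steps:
(11*20 + o(0)) + S = (11*20 + 1) - 128 = (220 + 1) - 128 = 221 - 128 = 93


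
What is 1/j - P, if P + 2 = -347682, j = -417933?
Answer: 145308617171/417933 ≈ 3.4768e+5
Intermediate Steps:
P = -347684 (P = -2 - 347682 = -347684)
1/j - P = 1/(-417933) - 1*(-347684) = -1/417933 + 347684 = 145308617171/417933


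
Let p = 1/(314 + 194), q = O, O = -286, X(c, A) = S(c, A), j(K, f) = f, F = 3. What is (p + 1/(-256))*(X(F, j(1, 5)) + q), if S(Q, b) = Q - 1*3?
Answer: 9009/16256 ≈ 0.55420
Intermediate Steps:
S(Q, b) = -3 + Q (S(Q, b) = Q - 3 = -3 + Q)
X(c, A) = -3 + c
q = -286
p = 1/508 ≈ 0.0019685
(p + 1/(-256))*(X(F, j(1, 5)) + q) = (1/508 + 1/(-256))*((-3 + 3) - 286) = (1/508 - 1/256)*(0 - 286) = -63/32512*(-286) = 9009/16256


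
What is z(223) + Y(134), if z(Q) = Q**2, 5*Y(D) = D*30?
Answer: 50533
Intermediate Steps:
Y(D) = 6*D (Y(D) = (D*30)/5 = (30*D)/5 = 6*D)
z(223) + Y(134) = 223**2 + 6*134 = 49729 + 804 = 50533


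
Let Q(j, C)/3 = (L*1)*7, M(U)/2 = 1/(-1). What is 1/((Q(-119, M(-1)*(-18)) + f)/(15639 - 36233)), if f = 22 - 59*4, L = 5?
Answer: 20594/109 ≈ 188.94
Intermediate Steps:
M(U) = -2 (M(U) = 2*(1/(-1)) = 2*(1*(-1)) = 2*(-1) = -2)
Q(j, C) = 105 (Q(j, C) = 3*((5*1)*7) = 3*(5*7) = 3*35 = 105)
f = -214 (f = 22 - 236 = -214)
1/((Q(-119, M(-1)*(-18)) + f)/(15639 - 36233)) = 1/((105 - 214)/(15639 - 36233)) = 1/(-109/(-20594)) = 1/(-109*(-1/20594)) = 1/(109/20594) = 20594/109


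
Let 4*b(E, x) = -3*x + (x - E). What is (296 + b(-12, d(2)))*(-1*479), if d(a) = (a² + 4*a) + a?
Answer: -139868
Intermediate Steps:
d(a) = a² + 5*a
b(E, x) = -x/2 - E/4 (b(E, x) = (-3*x + (x - E))/4 = (-E - 2*x)/4 = -x/2 - E/4)
(296 + b(-12, d(2)))*(-1*479) = (296 + (-(5 + 2) - ¼*(-12)))*(-1*479) = (296 + (-7 + 3))*(-479) = (296 - 4)*(-479) = 292*(-479) = -139868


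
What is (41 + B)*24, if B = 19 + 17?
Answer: 1848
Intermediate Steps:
B = 36
(41 + B)*24 = (41 + 36)*24 = 77*24 = 1848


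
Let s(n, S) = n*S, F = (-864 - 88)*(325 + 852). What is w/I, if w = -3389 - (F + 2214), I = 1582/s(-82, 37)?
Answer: -1691304817/791 ≈ -2.1382e+6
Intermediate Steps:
F = -1120504 (F = -952*1177 = -1120504)
s(n, S) = S*n
I = -791/1517 (I = 1582/((37*(-82))) = 1582/(-3034) = 1582*(-1/3034) = -791/1517 ≈ -0.52142)
w = 1114901 (w = -3389 - (-1120504 + 2214) = -3389 - 1*(-1118290) = -3389 + 1118290 = 1114901)
w/I = 1114901/(-791/1517) = 1114901*(-1517/791) = -1691304817/791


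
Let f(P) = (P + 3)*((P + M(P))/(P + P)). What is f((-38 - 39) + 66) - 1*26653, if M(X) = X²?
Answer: -26613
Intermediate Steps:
f(P) = (3 + P)*(P + P²)/(2*P) (f(P) = (P + 3)*((P + P²)/(P + P)) = (3 + P)*((P + P²)/((2*P))) = (3 + P)*((P + P²)*(1/(2*P))) = (3 + P)*((P + P²)/(2*P)) = (3 + P)*(P + P²)/(2*P))
f((-38 - 39) + 66) - 1*26653 = (3/2 + ((-38 - 39) + 66)²/2 + 2*((-38 - 39) + 66)) - 1*26653 = (3/2 + (-77 + 66)²/2 + 2*(-77 + 66)) - 26653 = (3/2 + (½)*(-11)² + 2*(-11)) - 26653 = (3/2 + (½)*121 - 22) - 26653 = (3/2 + 121/2 - 22) - 26653 = 40 - 26653 = -26613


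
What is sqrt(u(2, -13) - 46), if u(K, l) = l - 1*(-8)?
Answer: I*sqrt(51) ≈ 7.1414*I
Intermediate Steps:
u(K, l) = 8 + l (u(K, l) = l + 8 = 8 + l)
sqrt(u(2, -13) - 46) = sqrt((8 - 13) - 46) = sqrt(-5 - 46) = sqrt(-51) = I*sqrt(51)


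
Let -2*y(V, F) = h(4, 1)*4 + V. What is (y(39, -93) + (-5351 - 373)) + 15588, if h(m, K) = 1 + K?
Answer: 19681/2 ≈ 9840.5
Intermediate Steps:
y(V, F) = -4 - V/2 (y(V, F) = -((1 + 1)*4 + V)/2 = -(2*4 + V)/2 = -(8 + V)/2 = -4 - V/2)
(y(39, -93) + (-5351 - 373)) + 15588 = ((-4 - 1/2*39) + (-5351 - 373)) + 15588 = ((-4 - 39/2) - 5724) + 15588 = (-47/2 - 5724) + 15588 = -11495/2 + 15588 = 19681/2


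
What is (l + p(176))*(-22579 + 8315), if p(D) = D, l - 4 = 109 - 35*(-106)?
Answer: -57041736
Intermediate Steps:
l = 3823 (l = 4 + (109 - 35*(-106)) = 4 + (109 + 3710) = 4 + 3819 = 3823)
(l + p(176))*(-22579 + 8315) = (3823 + 176)*(-22579 + 8315) = 3999*(-14264) = -57041736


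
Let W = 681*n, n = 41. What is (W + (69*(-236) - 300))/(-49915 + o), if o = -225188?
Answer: -3779/91701 ≈ -0.041210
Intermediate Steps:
W = 27921 (W = 681*41 = 27921)
(W + (69*(-236) - 300))/(-49915 + o) = (27921 + (69*(-236) - 300))/(-49915 - 225188) = (27921 + (-16284 - 300))/(-275103) = (27921 - 16584)*(-1/275103) = 11337*(-1/275103) = -3779/91701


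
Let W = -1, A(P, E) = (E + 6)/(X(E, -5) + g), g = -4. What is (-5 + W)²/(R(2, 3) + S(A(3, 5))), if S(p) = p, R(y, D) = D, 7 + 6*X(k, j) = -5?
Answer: 216/7 ≈ 30.857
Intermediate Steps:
X(k, j) = -2 (X(k, j) = -7/6 + (⅙)*(-5) = -7/6 - ⅚ = -2)
A(P, E) = -1 - E/6 (A(P, E) = (E + 6)/(-2 - 4) = (6 + E)/(-6) = (6 + E)*(-⅙) = -1 - E/6)
(-5 + W)²/(R(2, 3) + S(A(3, 5))) = (-5 - 1)²/(3 + (-1 - ⅙*5)) = (-6)²/(3 + (-1 - ⅚)) = 36/(3 - 11/6) = 36/(7/6) = (6/7)*36 = 216/7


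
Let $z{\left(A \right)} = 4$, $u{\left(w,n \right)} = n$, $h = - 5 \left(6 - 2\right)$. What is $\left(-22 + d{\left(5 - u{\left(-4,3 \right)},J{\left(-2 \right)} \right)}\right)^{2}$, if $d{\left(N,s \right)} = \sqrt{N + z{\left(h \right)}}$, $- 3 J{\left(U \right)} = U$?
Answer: $\left(22 - \sqrt{6}\right)^{2} \approx 382.22$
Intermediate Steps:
$J{\left(U \right)} = - \frac{U}{3}$
$h = -20$ ($h = \left(-5\right) 4 = -20$)
$d{\left(N,s \right)} = \sqrt{4 + N}$ ($d{\left(N,s \right)} = \sqrt{N + 4} = \sqrt{4 + N}$)
$\left(-22 + d{\left(5 - u{\left(-4,3 \right)},J{\left(-2 \right)} \right)}\right)^{2} = \left(-22 + \sqrt{4 + \left(5 - 3\right)}\right)^{2} = \left(-22 + \sqrt{4 + 2}\right)^{2} = \left(-22 + \sqrt{6}\right)^{2}$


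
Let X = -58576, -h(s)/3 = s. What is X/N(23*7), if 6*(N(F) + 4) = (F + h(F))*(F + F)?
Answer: 87864/25927 ≈ 3.3889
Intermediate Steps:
h(s) = -3*s
N(F) = -4 - 2*F²/3 (N(F) = -4 + ((F - 3*F)*(F + F))/6 = -4 + ((-2*F)*(2*F))/6 = -4 + (-4*F²)/6 = -4 - 2*F²/3)
X/N(23*7) = -58576/(-4 - 2*(23*7)²/3) = -58576/(-4 - ⅔*161²) = -58576/(-4 - ⅔*25921) = -58576/(-4 - 51842/3) = -58576/(-51854/3) = -58576*(-3/51854) = 87864/25927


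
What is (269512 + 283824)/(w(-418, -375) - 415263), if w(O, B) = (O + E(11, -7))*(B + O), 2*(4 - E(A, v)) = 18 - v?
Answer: -1106672/154097 ≈ -7.1817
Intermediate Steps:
E(A, v) = -5 + v/2 (E(A, v) = 4 - (18 - v)/2 = 4 + (-9 + v/2) = -5 + v/2)
w(O, B) = (-17/2 + O)*(B + O) (w(O, B) = (O + (-5 + (1/2)*(-7)))*(B + O) = (O + (-5 - 7/2))*(B + O) = (O - 17/2)*(B + O) = (-17/2 + O)*(B + O))
(269512 + 283824)/(w(-418, -375) - 415263) = (269512 + 283824)/(((-418)**2 - 17/2*(-375) - 17/2*(-418) - 375*(-418)) - 415263) = 553336/((174724 + 6375/2 + 3553 + 156750) - 415263) = 553336/(676429/2 - 415263) = 553336/(-154097/2) = 553336*(-2/154097) = -1106672/154097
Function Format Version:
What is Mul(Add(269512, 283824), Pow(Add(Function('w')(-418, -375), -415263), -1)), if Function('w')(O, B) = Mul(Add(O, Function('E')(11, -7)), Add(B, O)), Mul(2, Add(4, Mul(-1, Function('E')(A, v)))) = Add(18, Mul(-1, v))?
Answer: Rational(-1106672, 154097) ≈ -7.1817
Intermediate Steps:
Function('E')(A, v) = Add(-5, Mul(Rational(1, 2), v)) (Function('E')(A, v) = Add(4, Mul(Rational(-1, 2), Add(18, Mul(-1, v)))) = Add(4, Add(-9, Mul(Rational(1, 2), v))) = Add(-5, Mul(Rational(1, 2), v)))
Function('w')(O, B) = Mul(Add(Rational(-17, 2), O), Add(B, O)) (Function('w')(O, B) = Mul(Add(O, Add(-5, Mul(Rational(1, 2), -7))), Add(B, O)) = Mul(Add(O, Add(-5, Rational(-7, 2))), Add(B, O)) = Mul(Add(O, Rational(-17, 2)), Add(B, O)) = Mul(Add(Rational(-17, 2), O), Add(B, O)))
Mul(Add(269512, 283824), Pow(Add(Function('w')(-418, -375), -415263), -1)) = Mul(Add(269512, 283824), Pow(Add(Add(Pow(-418, 2), Mul(Rational(-17, 2), -375), Mul(Rational(-17, 2), -418), Mul(-375, -418)), -415263), -1)) = Mul(553336, Pow(Add(Add(174724, Rational(6375, 2), 3553, 156750), -415263), -1)) = Mul(553336, Pow(Add(Rational(676429, 2), -415263), -1)) = Mul(553336, Pow(Rational(-154097, 2), -1)) = Mul(553336, Rational(-2, 154097)) = Rational(-1106672, 154097)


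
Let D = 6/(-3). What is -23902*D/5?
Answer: 47804/5 ≈ 9560.8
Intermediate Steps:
D = -2 (D = 6*(-⅓) = -2)
-23902*D/5 = -(-47804)/5 = -23902*(-⅖) = 47804/5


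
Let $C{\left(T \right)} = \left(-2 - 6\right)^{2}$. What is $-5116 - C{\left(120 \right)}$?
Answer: $-5180$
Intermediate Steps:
$C{\left(T \right)} = 64$ ($C{\left(T \right)} = \left(-8\right)^{2} = 64$)
$-5116 - C{\left(120 \right)} = -5116 - 64 = -5180$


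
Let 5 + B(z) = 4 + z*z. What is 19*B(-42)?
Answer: 33497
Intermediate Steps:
B(z) = -1 + z**2 (B(z) = -5 + (4 + z*z) = -5 + (4 + z**2) = -1 + z**2)
19*B(-42) = 19*(-1 + (-42)**2) = 19*(-1 + 1764) = 19*1763 = 33497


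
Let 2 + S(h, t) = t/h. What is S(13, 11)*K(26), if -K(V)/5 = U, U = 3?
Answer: 225/13 ≈ 17.308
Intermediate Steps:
K(V) = -15 (K(V) = -5*3 = -15)
S(h, t) = -2 + t/h
S(13, 11)*K(26) = (-2 + 11/13)*(-15) = -15/13*(-15) = 225/13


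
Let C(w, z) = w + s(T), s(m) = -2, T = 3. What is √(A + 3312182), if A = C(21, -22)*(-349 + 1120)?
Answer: √3326831 ≈ 1824.0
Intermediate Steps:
C(w, z) = -2 + w (C(w, z) = w - 2 = -2 + w)
A = 14649 (A = (-2 + 21)*(-349 + 1120) = 19*771 = 14649)
√(A + 3312182) = √(14649 + 3312182) = √3326831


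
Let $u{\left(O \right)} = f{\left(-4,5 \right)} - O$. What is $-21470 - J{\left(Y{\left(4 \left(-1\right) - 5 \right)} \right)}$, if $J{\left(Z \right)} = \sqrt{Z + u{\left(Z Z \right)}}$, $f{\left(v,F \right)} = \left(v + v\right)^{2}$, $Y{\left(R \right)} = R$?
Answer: $-21470 - i \sqrt{26} \approx -21470.0 - 5.099 i$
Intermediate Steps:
$f{\left(v,F \right)} = 4 v^{2}$ ($f{\left(v,F \right)} = \left(2 v\right)^{2} = 4 v^{2}$)
$u{\left(O \right)} = 64 - O$ ($u{\left(O \right)} = 4 \left(-4\right)^{2} - O = 4 \cdot 16 - O = 64 - O$)
$J{\left(Z \right)} = \sqrt{64 + Z - Z^{2}}$ ($J{\left(Z \right)} = \sqrt{Z - \left(-64 + Z Z\right)} = \sqrt{Z - \left(-64 + Z^{2}\right)} = \sqrt{64 + Z - Z^{2}}$)
$-21470 - J{\left(Y{\left(4 \left(-1\right) - 5 \right)} \right)} = -21470 - \sqrt{64 + \left(4 \left(-1\right) - 5\right) - \left(4 \left(-1\right) - 5\right)^{2}} = -21470 - \sqrt{64 - 9 - \left(-4 - 5\right)^{2}} = -21470 - \sqrt{64 - 9 - \left(-9\right)^{2}} = -21470 - \sqrt{64 - 9 - 81} = -21470 - \sqrt{-26} = -21470 - i \sqrt{26}$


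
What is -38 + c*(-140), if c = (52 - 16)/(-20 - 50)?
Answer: 34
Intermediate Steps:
c = -18/35 (c = 36/(-70) = 36*(-1/70) = -18/35 ≈ -0.51429)
-38 + c*(-140) = -38 - 18/35*(-140) = -38 + 72 = 34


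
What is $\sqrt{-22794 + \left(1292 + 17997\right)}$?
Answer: $i \sqrt{3505} \approx 59.203 i$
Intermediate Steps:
$\sqrt{-22794 + \left(1292 + 17997\right)} = \sqrt{-22794 + 19289} = \sqrt{-3505} = i \sqrt{3505}$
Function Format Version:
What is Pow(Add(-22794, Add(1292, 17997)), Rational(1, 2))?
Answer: Mul(I, Pow(3505, Rational(1, 2))) ≈ Mul(59.203, I)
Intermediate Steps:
Pow(Add(-22794, Add(1292, 17997)), Rational(1, 2)) = Pow(Add(-22794, 19289), Rational(1, 2)) = Pow(-3505, Rational(1, 2)) = Mul(I, Pow(3505, Rational(1, 2)))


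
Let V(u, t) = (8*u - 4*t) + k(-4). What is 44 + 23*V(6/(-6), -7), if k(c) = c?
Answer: 412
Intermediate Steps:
V(u, t) = -4 - 4*t + 8*u (V(u, t) = (8*u - 4*t) - 4 = (-4*t + 8*u) - 4 = -4 - 4*t + 8*u)
44 + 23*V(6/(-6), -7) = 44 + 23*(-4 - 4*(-7) + 8*(6/(-6))) = 44 + 23*(-4 + 28 + 8*(6*(-⅙))) = 44 + 23*(-4 + 28 + 8*(-1)) = 44 + 23*(-4 + 28 - 8) = 44 + 23*16 = 44 + 368 = 412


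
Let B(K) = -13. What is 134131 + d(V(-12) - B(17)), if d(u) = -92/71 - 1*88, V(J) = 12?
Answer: 9516961/71 ≈ 1.3404e+5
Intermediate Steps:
d(u) = -6340/71 (d(u) = -92*1/71 - 88 = -92/71 - 88 = -6340/71)
134131 + d(V(-12) - B(17)) = 134131 - 6340/71 = 9516961/71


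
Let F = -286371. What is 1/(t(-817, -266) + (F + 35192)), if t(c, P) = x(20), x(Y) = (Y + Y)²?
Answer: -1/249579 ≈ -4.0067e-6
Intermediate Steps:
x(Y) = 4*Y² (x(Y) = (2*Y)² = 4*Y²)
t(c, P) = 1600 (t(c, P) = 4*20² = 4*400 = 1600)
1/(t(-817, -266) + (F + 35192)) = 1/(1600 + (-286371 + 35192)) = 1/(1600 - 251179) = 1/(-249579) = -1/249579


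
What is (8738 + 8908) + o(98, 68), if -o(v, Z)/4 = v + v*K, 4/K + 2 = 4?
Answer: 16470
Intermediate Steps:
K = 2 (K = 4/(-2 + 4) = 4/2 = 4*(½) = 2)
o(v, Z) = -12*v (o(v, Z) = -4*(v + v*2) = -4*(v + 2*v) = -12*v)
(8738 + 8908) + o(98, 68) = (8738 + 8908) - 12*98 = 17646 - 1176 = 16470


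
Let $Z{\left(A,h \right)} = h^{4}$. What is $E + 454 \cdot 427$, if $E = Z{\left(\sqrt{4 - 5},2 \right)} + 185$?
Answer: $194059$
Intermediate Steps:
$E = 201$ ($E = 2^{4} + 185 = 16 + 185 = 201$)
$E + 454 \cdot 427 = 201 + 454 \cdot 427 = 201 + 193858 = 194059$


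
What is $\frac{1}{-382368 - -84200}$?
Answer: $- \frac{1}{298168} \approx -3.3538 \cdot 10^{-6}$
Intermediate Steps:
$\frac{1}{-382368 - -84200} = \frac{1}{-382368 + 84200} = \frac{1}{-298168} = - \frac{1}{298168}$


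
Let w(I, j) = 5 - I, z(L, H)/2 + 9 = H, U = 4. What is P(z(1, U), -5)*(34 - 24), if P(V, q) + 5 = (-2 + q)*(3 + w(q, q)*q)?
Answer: 3240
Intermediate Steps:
z(L, H) = -18 + 2*H
P(V, q) = -5 + (-2 + q)*(3 + q*(5 - q)) (P(V, q) = -5 + (-2 + q)*(3 + (5 - q)*q) = -5 + (-2 + q)*(3 + q*(5 - q)))
P(z(1, U), -5)*(34 - 24) = (-11 - 1*(-5)³ - 7*(-5) + 7*(-5)²)*(34 - 24) = (-11 - 1*(-125) + 35 + 7*25)*10 = (-11 + 125 + 35 + 175)*10 = 324*10 = 3240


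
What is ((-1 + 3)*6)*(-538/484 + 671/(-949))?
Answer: -2505978/114829 ≈ -21.824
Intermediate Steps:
((-1 + 3)*6)*(-538/484 + 671/(-949)) = (2*6)*(-538*1/484 + 671*(-1/949)) = 12*(-269/242 - 671/949) = 12*(-417663/229658) = -2505978/114829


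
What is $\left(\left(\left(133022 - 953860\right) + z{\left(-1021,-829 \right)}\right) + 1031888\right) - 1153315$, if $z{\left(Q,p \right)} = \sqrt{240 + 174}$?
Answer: $-942265 + 3 \sqrt{46} \approx -9.4225 \cdot 10^{5}$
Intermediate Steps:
$z{\left(Q,p \right)} = 3 \sqrt{46}$ ($z{\left(Q,p \right)} = \sqrt{414} = 3 \sqrt{46}$)
$\left(\left(\left(133022 - 953860\right) + z{\left(-1021,-829 \right)}\right) + 1031888\right) - 1153315 = \left(\left(\left(133022 - 953860\right) + 3 \sqrt{46}\right) + 1031888\right) - 1153315 = \left(\left(-820838 + 3 \sqrt{46}\right) + 1031888\right) - 1153315 = \left(211050 + 3 \sqrt{46}\right) - 1153315 = -942265 + 3 \sqrt{46}$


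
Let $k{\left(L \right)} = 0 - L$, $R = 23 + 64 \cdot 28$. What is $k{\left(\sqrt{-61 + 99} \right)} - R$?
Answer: $-1815 - \sqrt{38} \approx -1821.2$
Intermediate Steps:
$R = 1815$ ($R = 23 + 1792 = 1815$)
$k{\left(L \right)} = - L$
$k{\left(\sqrt{-61 + 99} \right)} - R = - \sqrt{-61 + 99} - 1815 = - \sqrt{38} - 1815 = -1815 - \sqrt{38}$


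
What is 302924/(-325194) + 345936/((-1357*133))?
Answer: -83584169014/29345669157 ≈ -2.8483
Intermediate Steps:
302924/(-325194) + 345936/((-1357*133)) = 302924*(-1/325194) + 345936/(-180481) = -151462/162597 + 345936*(-1/180481) = -151462/162597 - 345936/180481 = -83584169014/29345669157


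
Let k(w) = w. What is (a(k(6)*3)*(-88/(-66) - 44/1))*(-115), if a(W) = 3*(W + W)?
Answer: 529920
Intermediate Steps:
a(W) = 6*W (a(W) = 3*(2*W) = 6*W)
(a(k(6)*3)*(-88/(-66) - 44/1))*(-115) = ((6*(6*3))*(-88/(-66) - 44/1))*(-115) = ((6*18)*(-88*(-1/66) - 44*1))*(-115) = (108*(4/3 - 44))*(-115) = (108*(-128/3))*(-115) = -4608*(-115) = 529920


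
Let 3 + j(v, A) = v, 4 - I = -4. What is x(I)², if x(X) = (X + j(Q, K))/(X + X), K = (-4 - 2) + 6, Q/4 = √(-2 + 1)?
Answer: 9/256 + 5*I/32 ≈ 0.035156 + 0.15625*I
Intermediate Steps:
Q = 4*I (Q = 4*√(-2 + 1) = 4*√(-1) = 4*I ≈ 4.0*I)
K = 0 (K = -6 + 6 = 0)
I = 8 (I = 4 - 1*(-4) = 4 + 4 = 8)
j(v, A) = -3 + v
x(X) = (-3 + X + 4*I)/(2*X) (x(X) = (X + (-3 + 4*I))/(X + X) = (-3 + X + 4*I)/((2*X)) = (-3 + X + 4*I)*(1/(2*X)) = (-3 + X + 4*I)/(2*X))
x(I)² = ((½)*(-3 + 8 + 4*I)/8)² = ((½)*(⅛)*(5 + 4*I))² = (5/16 + I/4)²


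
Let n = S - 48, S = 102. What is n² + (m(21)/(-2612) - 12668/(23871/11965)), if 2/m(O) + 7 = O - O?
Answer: -749322031457/218228682 ≈ -3433.7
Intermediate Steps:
m(O) = -2/7 (m(O) = 2/(-7 + (O - O)) = 2/(-7 + 0) = 2/(-7) = 2*(-⅐) = -2/7)
n = 54 (n = 102 - 48 = 54)
n² + (m(21)/(-2612) - 12668/(23871/11965)) = 54² + (-2/7/(-2612) - 12668/(23871/11965)) = 2916 + (-2/7*(-1/2612) - 12668/(23871*(1/11965))) = 2916 + (1/9142 - 12668/23871/11965) = 2916 + (1/9142 - 12668*11965/23871) = 2916 + (1/9142 - 151572620/23871) = 2916 - 1385676868169/218228682 = -749322031457/218228682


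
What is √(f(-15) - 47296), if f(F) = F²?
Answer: I*√47071 ≈ 216.96*I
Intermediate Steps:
√(f(-15) - 47296) = √((-15)² - 47296) = √(225 - 47296) = √(-47071) = I*√47071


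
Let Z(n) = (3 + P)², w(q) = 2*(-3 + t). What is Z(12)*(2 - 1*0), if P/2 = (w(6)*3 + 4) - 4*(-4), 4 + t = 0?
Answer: 3362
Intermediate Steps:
t = -4 (t = -4 + 0 = -4)
w(q) = -14 (w(q) = 2*(-3 - 4) = 2*(-7) = -14)
P = -44 (P = 2*((-14*3 + 4) - 4*(-4)) = 2*((-42 + 4) + 16) = 2*(-38 + 16) = 2*(-22) = -44)
Z(n) = 1681 (Z(n) = (3 - 44)² = (-41)² = 1681)
Z(12)*(2 - 1*0) = 1681*(2 - 1*0) = 1681*(2 + 0) = 1681*2 = 3362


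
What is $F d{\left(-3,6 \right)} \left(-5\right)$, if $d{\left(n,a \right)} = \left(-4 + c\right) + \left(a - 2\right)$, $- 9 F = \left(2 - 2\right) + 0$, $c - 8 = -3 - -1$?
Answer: $0$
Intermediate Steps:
$c = 6$ ($c = 8 - 2 = 6$)
$F = 0$ ($F = - \frac{\left(2 - 2\right) + 0}{9} = - \frac{0 + 0}{9} = \left(- \frac{1}{9}\right) 0 = 0$)
$d{\left(n,a \right)} = a$ ($d{\left(n,a \right)} = \left(-4 + 6\right) + \left(a - 2\right) = 2 + \left(-2 + a\right) = a$)
$F d{\left(-3,6 \right)} \left(-5\right) = 0 \cdot 6 \left(-5\right) = 0 \left(-5\right) = 0$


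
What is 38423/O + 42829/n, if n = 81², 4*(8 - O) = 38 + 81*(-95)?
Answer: 40535921/1528713 ≈ 26.516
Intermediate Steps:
O = 7689/4 (O = 8 - (38 + 81*(-95))/4 = 8 - (38 - 7695)/4 = 8 - ¼*(-7657) = 8 + 7657/4 = 7689/4 ≈ 1922.3)
n = 6561
38423/O + 42829/n = 38423/(7689/4) + 42829/6561 = 38423*(4/7689) + 42829*(1/6561) = 13972/699 + 42829/6561 = 40535921/1528713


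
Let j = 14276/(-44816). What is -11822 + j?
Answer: -132457257/11204 ≈ -11822.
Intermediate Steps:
j = -3569/11204 (j = 14276*(-1/44816) = -3569/11204 ≈ -0.31855)
-11822 + j = -11822 - 3569/11204 = -132457257/11204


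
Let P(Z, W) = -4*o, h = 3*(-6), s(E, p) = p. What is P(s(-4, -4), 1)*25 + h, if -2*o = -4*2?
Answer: -418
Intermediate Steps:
h = -18
o = 4 (o = -(-2)*2 = -½*(-8) = 4)
P(Z, W) = -16 (P(Z, W) = -4*4 = -16)
P(s(-4, -4), 1)*25 + h = -16*25 - 18 = -400 - 18 = -418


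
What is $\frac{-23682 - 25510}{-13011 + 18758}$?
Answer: $- \frac{49192}{5747} \approx -8.5596$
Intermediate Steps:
$\frac{-23682 - 25510}{-13011 + 18758} = - \frac{49192}{5747}$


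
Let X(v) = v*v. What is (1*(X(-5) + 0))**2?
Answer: 625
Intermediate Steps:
X(v) = v**2
(1*(X(-5) + 0))**2 = (1*((-5)**2 + 0))**2 = (1*(25 + 0))**2 = (1*25)**2 = 25**2 = 625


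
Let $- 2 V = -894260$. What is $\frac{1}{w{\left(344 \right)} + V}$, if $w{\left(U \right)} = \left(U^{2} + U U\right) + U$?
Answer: $\frac{1}{684146} \approx 1.4617 \cdot 10^{-6}$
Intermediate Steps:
$V = 447130$ ($V = \left(- \frac{1}{2}\right) \left(-894260\right) = 447130$)
$w{\left(U \right)} = U + 2 U^{2}$ ($w{\left(U \right)} = \left(U^{2} + U^{2}\right) + U = 2 U^{2} + U = U + 2 U^{2}$)
$\frac{1}{w{\left(344 \right)} + V} = \frac{1}{344 \left(1 + 2 \cdot 344\right) + 447130} = \frac{1}{344 \left(1 + 688\right) + 447130} = \frac{1}{344 \cdot 689 + 447130} = \frac{1}{237016 + 447130} = \frac{1}{684146}$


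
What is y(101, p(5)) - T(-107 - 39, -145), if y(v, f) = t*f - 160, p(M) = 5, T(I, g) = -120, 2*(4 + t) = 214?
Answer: 475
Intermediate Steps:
t = 103 (t = -4 + (½)*214 = -4 + 107 = 103)
y(v, f) = -160 + 103*f (y(v, f) = 103*f - 160 = -160 + 103*f)
y(101, p(5)) - T(-107 - 39, -145) = (-160 + 103*5) - 1*(-120) = (-160 + 515) + 120 = 355 + 120 = 475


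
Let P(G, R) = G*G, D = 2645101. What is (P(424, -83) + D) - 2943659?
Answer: -118782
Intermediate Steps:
P(G, R) = G²
(P(424, -83) + D) - 2943659 = (424² + 2645101) - 2943659 = (179776 + 2645101) - 2943659 = 2824877 - 2943659 = -118782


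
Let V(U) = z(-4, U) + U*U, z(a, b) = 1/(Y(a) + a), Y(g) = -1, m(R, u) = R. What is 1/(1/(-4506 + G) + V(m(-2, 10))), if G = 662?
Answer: 19220/73031 ≈ 0.26318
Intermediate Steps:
z(a, b) = 1/(-1 + a)
V(U) = -⅕ + U² (V(U) = 1/(-1 - 4) + U*U = 1/(-5) + U² = -⅕ + U²)
1/(1/(-4506 + G) + V(m(-2, 10))) = 1/(1/(-4506 + 662) + (-⅕ + (-2)²)) = 1/(1/(-3844) + (-⅕ + 4)) = 1/(-1/3844 + 19/5) = 1/(73031/19220) = 19220/73031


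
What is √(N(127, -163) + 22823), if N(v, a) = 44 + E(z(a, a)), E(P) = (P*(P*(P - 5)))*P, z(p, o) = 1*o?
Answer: √727588363 ≈ 26974.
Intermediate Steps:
z(p, o) = o
E(P) = P³*(-5 + P) (E(P) = (P*(P*(-5 + P)))*P = (P²*(-5 + P))*P = P³*(-5 + P))
N(v, a) = 44 + a³*(-5 + a)
√(N(127, -163) + 22823) = √((44 + (-163)³*(-5 - 163)) + 22823) = √((44 - 4330747*(-168)) + 22823) = √((44 + 727565496) + 22823) = √(727565540 + 22823) = √727588363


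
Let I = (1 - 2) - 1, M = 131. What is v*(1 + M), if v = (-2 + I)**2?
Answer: 2112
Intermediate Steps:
I = -2 (I = -1 - 1 = -2)
v = 16 (v = (-2 - 2)**2 = (-4)**2 = 16)
v*(1 + M) = 16*(1 + 131) = 16*132 = 2112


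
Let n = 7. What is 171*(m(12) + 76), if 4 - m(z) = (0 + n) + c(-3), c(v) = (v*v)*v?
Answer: 17100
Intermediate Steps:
c(v) = v**3 (c(v) = v**2*v = v**3)
m(z) = 24 (m(z) = 4 - ((0 + 7) + (-3)**3) = 4 - (7 - 27) = 4 - 1*(-20) = 4 + 20 = 24)
171*(m(12) + 76) = 171*(24 + 76) = 171*100 = 17100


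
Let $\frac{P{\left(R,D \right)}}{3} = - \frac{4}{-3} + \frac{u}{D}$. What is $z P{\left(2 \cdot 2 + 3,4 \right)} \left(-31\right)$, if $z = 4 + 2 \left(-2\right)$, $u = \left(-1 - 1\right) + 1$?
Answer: $0$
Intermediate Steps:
$u = -1$ ($u = -2 + 1 = -1$)
$z = 0$ ($z = 4 - 4 = 0$)
$P{\left(R,D \right)} = 4 - \frac{3}{D}$ ($P{\left(R,D \right)} = 3 \left(- \frac{4}{-3} - \frac{1}{D}\right) = 3 \left(\left(-4\right) \left(- \frac{1}{3}\right) - \frac{1}{D}\right) = 3 \left(\frac{4}{3} - \frac{1}{D}\right) = 4 - \frac{3}{D}$)
$z P{\left(2 \cdot 2 + 3,4 \right)} \left(-31\right) = 0 \left(4 - \frac{3}{4}\right) \left(-31\right) = 0 \cdot \frac{13}{4} \left(-31\right) = 0 \left(-31\right) = 0$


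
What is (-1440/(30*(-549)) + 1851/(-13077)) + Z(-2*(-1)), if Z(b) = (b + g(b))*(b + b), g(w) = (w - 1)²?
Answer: 3176399/265899 ≈ 11.946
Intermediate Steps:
g(w) = (-1 + w)²
Z(b) = 2*b*(b + (-1 + b)²) (Z(b) = (b + (-1 + b)²)*(b + b) = (b + (-1 + b)²)*(2*b) = 2*b*(b + (-1 + b)²))
(-1440/(30*(-549)) + 1851/(-13077)) + Z(-2*(-1)) = (-1440/(30*(-549)) + 1851/(-13077)) + 2*(-2*(-1))*(-2*(-1) + (-1 - 2*(-1))²) = (-1440/(-16470) + 1851*(-1/13077)) + 2*2*(2 + (-1 + 2)²) = (-1440*(-1/16470) - 617/4359) + 2*2*(2 + 1²) = (16/183 - 617/4359) + 2*2*(2 + 1) = -14389/265899 + 2*2*3 = -14389/265899 + 12 = 3176399/265899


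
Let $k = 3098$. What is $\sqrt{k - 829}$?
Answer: $\sqrt{2269} \approx 47.634$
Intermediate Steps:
$\sqrt{k - 829} = \sqrt{3098 - 829} = \sqrt{2269}$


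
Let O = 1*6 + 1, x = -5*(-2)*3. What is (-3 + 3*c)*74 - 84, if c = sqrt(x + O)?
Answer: -306 + 222*sqrt(37) ≈ 1044.4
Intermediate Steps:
x = 30 (x = 10*3 = 30)
O = 7 (O = 6 + 1 = 7)
c = sqrt(37) (c = sqrt(30 + 7) = sqrt(37) ≈ 6.0828)
(-3 + 3*c)*74 - 84 = (-3 + 3*sqrt(37))*74 - 84 = (-222 + 222*sqrt(37)) - 84 = -306 + 222*sqrt(37)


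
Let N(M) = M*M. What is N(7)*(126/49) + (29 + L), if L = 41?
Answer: 196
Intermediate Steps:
N(M) = M**2
N(7)*(126/49) + (29 + L) = 7**2*(126/49) + (29 + 41) = 49*(126*(1/49)) + 70 = 49*(18/7) + 70 = 126 + 70 = 196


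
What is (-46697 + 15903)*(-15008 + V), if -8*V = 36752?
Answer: 603623988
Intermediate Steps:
V = -4594 (V = -1/8*36752 = -4594)
(-46697 + 15903)*(-15008 + V) = (-46697 + 15903)*(-15008 - 4594) = -30794*(-19602) = 603623988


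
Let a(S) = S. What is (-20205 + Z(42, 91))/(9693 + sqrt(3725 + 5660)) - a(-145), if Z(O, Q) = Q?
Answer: 6713520139/46972432 + 10057*sqrt(9385)/46972432 ≈ 142.95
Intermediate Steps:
(-20205 + Z(42, 91))/(9693 + sqrt(3725 + 5660)) - a(-145) = (-20205 + 91)/(9693 + sqrt(3725 + 5660)) - 1*(-145) = -20114/(9693 + sqrt(9385)) + 145 = 145 - 20114/(9693 + sqrt(9385))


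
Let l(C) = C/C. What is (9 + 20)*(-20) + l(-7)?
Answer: -579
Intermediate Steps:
l(C) = 1
(9 + 20)*(-20) + l(-7) = (9 + 20)*(-20) + 1 = 29*(-20) + 1 = -580 + 1 = -579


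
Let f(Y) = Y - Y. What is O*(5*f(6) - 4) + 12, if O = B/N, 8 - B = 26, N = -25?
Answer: 228/25 ≈ 9.1200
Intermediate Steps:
B = -18 (B = 8 - 1*26 = 8 - 26 = -18)
f(Y) = 0
O = 18/25 (O = -18/(-25) = -18*(-1/25) = 18/25 ≈ 0.72000)
O*(5*f(6) - 4) + 12 = 18*(5*0 - 4)/25 + 12 = 18*(0 - 4)/25 + 12 = (18/25)*(-4) + 12 = -72/25 + 12 = 228/25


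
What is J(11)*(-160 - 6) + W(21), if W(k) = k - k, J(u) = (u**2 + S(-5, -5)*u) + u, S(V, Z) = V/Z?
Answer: -23738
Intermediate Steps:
J(u) = u**2 + 2*u (J(u) = (u**2 + (-5/(-5))*u) + u = (u**2 + (-5*(-1/5))*u) + u = (u**2 + 1*u) + u = (u**2 + u) + u = (u + u**2) + u = u**2 + 2*u)
W(k) = 0
J(11)*(-160 - 6) + W(21) = (11*(2 + 11))*(-160 - 6) + 0 = (11*13)*(-166) + 0 = 143*(-166) + 0 = -23738 + 0 = -23738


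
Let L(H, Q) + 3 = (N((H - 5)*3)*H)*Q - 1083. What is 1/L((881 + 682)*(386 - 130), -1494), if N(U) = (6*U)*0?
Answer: -1/1086 ≈ -0.00092081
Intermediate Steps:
N(U) = 0
L(H, Q) = -1086 (L(H, Q) = -3 + ((0*H)*Q - 1083) = -3 + (0*Q - 1083) = -3 + (0 - 1083) = -3 - 1083 = -1086)
1/L((881 + 682)*(386 - 130), -1494) = 1/(-1086) = -1/1086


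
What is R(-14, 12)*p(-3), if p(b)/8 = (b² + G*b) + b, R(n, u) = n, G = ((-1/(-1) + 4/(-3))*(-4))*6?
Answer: 2016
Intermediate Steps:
G = 8 (G = ((-1*(-1) + 4*(-⅓))*(-4))*6 = ((1 - 4/3)*(-4))*6 = -⅓*(-4)*6 = (4/3)*6 = 8)
p(b) = 8*b² + 72*b (p(b) = 8*((b² + 8*b) + b) = 8*(b² + 9*b) = 8*b² + 72*b)
R(-14, 12)*p(-3) = -112*(-3)*(9 - 3) = -112*(-3)*6 = -14*(-144) = 2016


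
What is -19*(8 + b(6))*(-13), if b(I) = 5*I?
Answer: 9386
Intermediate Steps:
-19*(8 + b(6))*(-13) = -19*(8 + 5*6)*(-13) = -19*(8 + 30)*(-13) = -19*38*(-13) = -722*(-13) = 9386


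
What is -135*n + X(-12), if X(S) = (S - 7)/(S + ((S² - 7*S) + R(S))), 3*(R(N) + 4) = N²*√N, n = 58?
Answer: (-751680*√3 + 1659979*I)/(4*(-53*I + 24*√3)) ≈ -7830.1 + 0.043521*I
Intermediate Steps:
R(N) = -4 + N^(5/2)/3 (R(N) = -4 + (N²*√N)/3 = -4 + N^(5/2)/3)
X(S) = (-7 + S)/(-4 + S² - 6*S + S^(5/2)/3) (X(S) = (S - 7)/(S + ((S² - 7*S) + (-4 + S^(5/2)/3))) = (-7 + S)/(S + (-4 + S² - 7*S + S^(5/2)/3)) = (-7 + S)/(-4 + S² - 6*S + S^(5/2)/3))
-135*n + X(-12) = -135*58 + 3*(-7 - 12)/(-12 + (-12)^(5/2) - 18*(-12) + 3*(-12)²) = -7830 + 3*(-19)/(-12 + 288*I*√3 + 216 + 3*144) = -7830 + 3*(-19)/(-12 + 288*I*√3 + 216 + 432) = -7830 + 3*(-19)/(636 + 288*I*√3) = -7830 - 57/(636 + 288*I*√3)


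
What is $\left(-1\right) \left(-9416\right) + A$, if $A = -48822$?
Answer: $-39406$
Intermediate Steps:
$\left(-1\right) \left(-9416\right) + A = \left(-1\right) \left(-9416\right) - 48822 = 9416 - 48822 = -39406$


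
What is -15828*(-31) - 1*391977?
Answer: 98691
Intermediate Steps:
-15828*(-31) - 1*391977 = 490668 - 391977 = 98691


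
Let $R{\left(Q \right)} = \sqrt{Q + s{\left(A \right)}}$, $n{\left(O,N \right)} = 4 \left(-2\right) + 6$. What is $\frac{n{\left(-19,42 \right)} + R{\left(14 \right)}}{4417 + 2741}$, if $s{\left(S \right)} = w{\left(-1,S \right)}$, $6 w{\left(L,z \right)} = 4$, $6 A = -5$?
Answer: $- \frac{1}{3579} + \frac{\sqrt{33}}{10737} \approx 0.00025562$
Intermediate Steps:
$A = - \frac{5}{6}$ ($A = \frac{1}{6} \left(-5\right) = - \frac{5}{6} \approx -0.83333$)
$w{\left(L,z \right)} = \frac{2}{3}$ ($w{\left(L,z \right)} = \frac{1}{6} \cdot 4 = \frac{2}{3}$)
$s{\left(S \right)} = \frac{2}{3}$
$n{\left(O,N \right)} = -2$ ($n{\left(O,N \right)} = -8 + 6 = -2$)
$R{\left(Q \right)} = \sqrt{\frac{2}{3} + Q}$ ($R{\left(Q \right)} = \sqrt{Q + \frac{2}{3}} = \sqrt{\frac{2}{3} + Q}$)
$\frac{n{\left(-19,42 \right)} + R{\left(14 \right)}}{4417 + 2741} = \frac{-2 + \frac{\sqrt{6 + 9 \cdot 14}}{3}}{4417 + 2741} = \frac{-2 + \frac{\sqrt{6 + 126}}{3}}{7158} = \left(-2 + \frac{\sqrt{132}}{3}\right) \frac{1}{7158} = \left(-2 + \frac{2 \sqrt{33}}{3}\right) \frac{1}{7158} = - \frac{1}{3579} + \frac{\sqrt{33}}{10737}$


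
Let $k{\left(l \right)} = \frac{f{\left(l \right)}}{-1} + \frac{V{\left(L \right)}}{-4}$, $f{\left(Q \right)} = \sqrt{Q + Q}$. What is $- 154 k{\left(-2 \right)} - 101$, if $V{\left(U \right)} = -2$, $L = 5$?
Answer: $-178 + 308 i \approx -178.0 + 308.0 i$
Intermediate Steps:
$f{\left(Q \right)} = \sqrt{2} \sqrt{Q}$ ($f{\left(Q \right)} = \sqrt{2 Q} = \sqrt{2} \sqrt{Q}$)
$k{\left(l \right)} = \frac{1}{2} - \sqrt{2} \sqrt{l}$ ($k{\left(l \right)} = \frac{\sqrt{2} \sqrt{l}}{-1} - \frac{2}{-4} = \sqrt{2} \sqrt{l} \left(-1\right) - - \frac{1}{2} = - \sqrt{2} \sqrt{l} + \frac{1}{2} = \frac{1}{2} - \sqrt{2} \sqrt{l}$)
$- 154 k{\left(-2 \right)} - 101 = - 154 \left(\frac{1}{2} - \sqrt{2} \sqrt{-2}\right) - 101 = - 154 \left(\frac{1}{2} - \sqrt{2} i \sqrt{2}\right) - 101 = - 154 \left(\frac{1}{2} - 2 i\right) - 101 = \left(-77 + 308 i\right) - 101 = -178 + 308 i$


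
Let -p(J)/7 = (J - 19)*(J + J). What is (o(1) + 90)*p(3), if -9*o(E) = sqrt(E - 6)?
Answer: 60480 - 224*I*sqrt(5)/3 ≈ 60480.0 - 166.96*I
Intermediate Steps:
p(J) = -14*J*(-19 + J) (p(J) = -7*(J - 19)*(J + J) = -7*(-19 + J)*2*J = -14*J*(-19 + J))
o(E) = -sqrt(-6 + E)/9 (o(E) = -sqrt(E - 6)/9 = -sqrt(-6 + E)/9)
(o(1) + 90)*p(3) = (-sqrt(-6 + 1)/9 + 90)*(14*3*(19 - 1*3)) = (-I*sqrt(5)/9 + 90)*(14*3*(19 - 3)) = (-I*sqrt(5)/9 + 90)*(14*3*16) = (-I*sqrt(5)/9 + 90)*672 = (90 - I*sqrt(5)/9)*672 = 60480 - 224*I*sqrt(5)/3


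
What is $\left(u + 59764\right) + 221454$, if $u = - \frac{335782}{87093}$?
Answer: $\frac{24491783492}{87093} \approx 2.8121 \cdot 10^{5}$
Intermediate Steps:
$u = - \frac{335782}{87093}$ ($u = \left(-335782\right) \frac{1}{87093} = - \frac{335782}{87093} \approx -3.8554$)
$\left(u + 59764\right) + 221454 = \left(- \frac{335782}{87093} + 59764\right) + 221454 = \frac{5204690270}{87093} + 221454 = \frac{24491783492}{87093}$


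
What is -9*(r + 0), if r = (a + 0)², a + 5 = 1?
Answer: -144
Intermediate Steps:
a = -4 (a = -5 + 1 = -4)
r = 16 (r = (-4 + 0)² = (-4)² = 16)
-9*(r + 0) = -9*(16 + 0) = -9*16 = -144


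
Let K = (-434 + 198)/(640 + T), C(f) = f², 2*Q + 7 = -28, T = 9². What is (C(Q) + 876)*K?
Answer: -279011/721 ≈ -386.98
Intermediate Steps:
T = 81
Q = -35/2 (Q = -7/2 + (½)*(-28) = -7/2 - 14 = -35/2 ≈ -17.500)
K = -236/721 (K = (-434 + 198)/(640 + 81) = -236/721 ≈ -0.32732)
(C(Q) + 876)*K = ((-35/2)² + 876)*(-236/721) = (1225/4 + 876)*(-236/721) = (4729/4)*(-236/721) = -279011/721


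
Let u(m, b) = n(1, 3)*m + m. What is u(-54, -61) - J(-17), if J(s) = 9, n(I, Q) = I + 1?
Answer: -171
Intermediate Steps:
n(I, Q) = 1 + I
u(m, b) = 3*m (u(m, b) = (1 + 1)*m + m = 2*m + m = 3*m)
u(-54, -61) - J(-17) = 3*(-54) - 1*9 = -162 - 9 = -171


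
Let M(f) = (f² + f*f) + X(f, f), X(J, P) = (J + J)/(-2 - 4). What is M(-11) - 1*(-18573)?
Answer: 56456/3 ≈ 18819.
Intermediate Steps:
X(J, P) = -J/3 (X(J, P) = (2*J)/(-6) = (2*J)*(-⅙) = -J/3)
M(f) = 2*f² - f/3 (M(f) = (f² + f*f) - f/3 = (f² + f²) - f/3 = 2*f² - f/3)
M(-11) - 1*(-18573) = (⅓)*(-11)*(-1 + 6*(-11)) - 1*(-18573) = (⅓)*(-11)*(-1 - 66) + 18573 = (⅓)*(-11)*(-67) + 18573 = 737/3 + 18573 = 56456/3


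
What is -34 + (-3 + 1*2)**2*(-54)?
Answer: -88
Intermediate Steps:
-34 + (-3 + 1*2)**2*(-54) = -34 + (-3 + 2)**2*(-54) = -34 + (-1)**2*(-54) = -34 + 1*(-54) = -34 - 54 = -88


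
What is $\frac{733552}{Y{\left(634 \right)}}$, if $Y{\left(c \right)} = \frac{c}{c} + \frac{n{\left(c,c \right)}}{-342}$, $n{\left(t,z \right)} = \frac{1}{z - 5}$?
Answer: $\frac{157800239136}{215117} \approx 7.3356 \cdot 10^{5}$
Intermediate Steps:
$n{\left(t,z \right)} = \frac{1}{-5 + z}$
$Y{\left(c \right)} = 1 - \frac{1}{342 \left(-5 + c\right)}$ ($Y{\left(c \right)} = \frac{c}{c} + \frac{1}{\left(-5 + c\right) \left(-342\right)} = 1 + \frac{1}{-5 + c} \left(- \frac{1}{342}\right) = 1 - \frac{1}{342 \left(-5 + c\right)}$)
$\frac{733552}{Y{\left(634 \right)}} = \frac{733552}{\frac{1}{-5 + 634} \left(- \frac{1711}{342} + 634\right)} = \frac{733552}{\frac{1}{629} \cdot \frac{215117}{342}} = \frac{733552}{\frac{215117}{215118}} = 733552 \cdot \frac{215118}{215117} = \frac{157800239136}{215117}$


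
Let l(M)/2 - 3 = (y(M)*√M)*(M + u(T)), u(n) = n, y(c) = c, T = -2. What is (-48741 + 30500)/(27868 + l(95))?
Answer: 254224817/14442392812 - 161159235*√95/14442392812 ≈ -0.091159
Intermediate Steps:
l(M) = 6 + 2*M^(3/2)*(-2 + M) (l(M) = 6 + 2*((M*√M)*(M - 2)) = 6 + 2*(M^(3/2)*(-2 + M)) = 6 + 2*M^(3/2)*(-2 + M))
(-48741 + 30500)/(27868 + l(95)) = (-48741 + 30500)/(27868 + (6 - 380*√95 + 2*95^(5/2))) = -18241/(27868 + (6 - 380*√95 + 2*(9025*√95))) = -18241/(27868 + (6 - 380*√95 + 18050*√95)) = -18241/(27868 + (6 + 17670*√95)) = -18241/(27874 + 17670*√95)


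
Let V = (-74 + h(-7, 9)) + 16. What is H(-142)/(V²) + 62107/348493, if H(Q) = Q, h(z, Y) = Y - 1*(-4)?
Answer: 76280669/705698325 ≈ 0.10809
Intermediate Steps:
h(z, Y) = 4 + Y (h(z, Y) = Y + 4 = 4 + Y)
V = -45 (V = (-74 + (4 + 9)) + 16 = (-74 + 13) + 16 = -61 + 16 = -45)
H(-142)/(V²) + 62107/348493 = -142/((-45)²) + 62107/348493 = -142/2025 + 62107*(1/348493) = -142*1/2025 + 62107/348493 = -142/2025 + 62107/348493 = 76280669/705698325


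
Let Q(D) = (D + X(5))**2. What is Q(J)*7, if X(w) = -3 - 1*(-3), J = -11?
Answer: 847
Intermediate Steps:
X(w) = 0 (X(w) = -3 + 3 = 0)
Q(D) = D**2 (Q(D) = (D + 0)**2 = D**2)
Q(J)*7 = (-11)**2*7 = 121*7 = 847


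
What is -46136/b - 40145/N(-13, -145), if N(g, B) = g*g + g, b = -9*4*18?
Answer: -784031/4212 ≈ -186.14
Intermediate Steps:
b = -648 (b = -36*18 = -648)
N(g, B) = g + g² (N(g, B) = g² + g = g + g²)
-46136/b - 40145/N(-13, -145) = -46136/(-648) - 40145*(-1/(13*(1 - 13))) = -46136*(-1/648) - 40145/((-13*(-12))) = 5767/81 - 40145/156 = -784031/4212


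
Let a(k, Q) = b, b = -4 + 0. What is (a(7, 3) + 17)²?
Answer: 169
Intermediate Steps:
b = -4
a(k, Q) = -4
(a(7, 3) + 17)² = (-4 + 17)² = 13² = 169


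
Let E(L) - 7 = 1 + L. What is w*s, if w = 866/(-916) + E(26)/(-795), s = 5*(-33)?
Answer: 3957877/24274 ≈ 163.05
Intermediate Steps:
s = -165
E(L) = 8 + L (E(L) = 7 + (1 + L) = 8 + L)
w = -359807/364110 (w = 866/(-916) + (8 + 26)/(-795) = 866*(-1/916) + 34*(-1/795) = -433/458 - 34/795 = -359807/364110 ≈ -0.98818)
w*s = -359807/364110*(-165) = 3957877/24274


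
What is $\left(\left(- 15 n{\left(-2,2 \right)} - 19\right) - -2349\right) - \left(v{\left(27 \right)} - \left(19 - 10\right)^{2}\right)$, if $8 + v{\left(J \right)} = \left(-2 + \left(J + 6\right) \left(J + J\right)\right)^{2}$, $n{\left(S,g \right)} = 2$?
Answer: $-3166011$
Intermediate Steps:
$v{\left(J \right)} = -8 + \left(-2 + 2 J \left(6 + J\right)\right)^{2}$ ($v{\left(J \right)} = -8 + \left(-2 + \left(J + 6\right) \left(J + J\right)\right)^{2} = -8 + \left(-2 + \left(6 + J\right) 2 J\right)^{2} = -8 + \left(-2 + 2 J \left(6 + J\right)\right)^{2}$)
$\left(\left(- 15 n{\left(-2,2 \right)} - 19\right) - -2349\right) - \left(v{\left(27 \right)} - \left(19 - 10\right)^{2}\right) = \left(\left(\left(-15\right) 2 - 19\right) - -2349\right) - \left(\left(-8 + 4 \left(-1 + 27^{2} + 6 \cdot 27\right)^{2}\right) - \left(19 - 10\right)^{2}\right) = \left(\left(-30 - 19\right) + 2349\right) - \left(\left(-8 + 4 \left(-1 + 729 + 162\right)^{2}\right) - 9^{2}\right) = \left(-49 + 2349\right) - \left(\left(-8 + 4 \cdot 890^{2}\right) - 81\right) = 2300 - \left(\left(-8 + 4 \cdot 792100\right) - 81\right) = 2300 - \left(\left(-8 + 3168400\right) - 81\right) = 2300 - \left(3168392 - 81\right) = 2300 - 3168311 = -3166011$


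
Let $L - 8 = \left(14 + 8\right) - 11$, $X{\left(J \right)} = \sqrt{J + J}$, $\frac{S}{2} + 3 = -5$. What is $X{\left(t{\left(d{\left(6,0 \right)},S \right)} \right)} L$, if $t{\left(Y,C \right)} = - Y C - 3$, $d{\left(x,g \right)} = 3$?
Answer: $57 \sqrt{10} \approx 180.25$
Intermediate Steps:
$S = -16$ ($S = -6 + 2 \left(-5\right) = -6 - 10 = -16$)
$t{\left(Y,C \right)} = -3 - C Y$ ($t{\left(Y,C \right)} = - C Y - 3 = -3 - C Y$)
$X{\left(J \right)} = \sqrt{2} \sqrt{J}$ ($X{\left(J \right)} = \sqrt{2 J} = \sqrt{2} \sqrt{J}$)
$L = 19$ ($L = 8 + \left(\left(14 + 8\right) - 11\right) = 8 + \left(22 - 11\right) = 8 + 11 = 19$)
$X{\left(t{\left(d{\left(6,0 \right)},S \right)} \right)} L = \sqrt{2} \sqrt{-3 - \left(-16\right) 3} \cdot 19 = \sqrt{2} \sqrt{-3 + 48} \cdot 19 = \sqrt{2} \sqrt{45} \cdot 19 = \sqrt{2} \cdot 3 \sqrt{5} \cdot 19 = 3 \sqrt{10} \cdot 19 = 57 \sqrt{10}$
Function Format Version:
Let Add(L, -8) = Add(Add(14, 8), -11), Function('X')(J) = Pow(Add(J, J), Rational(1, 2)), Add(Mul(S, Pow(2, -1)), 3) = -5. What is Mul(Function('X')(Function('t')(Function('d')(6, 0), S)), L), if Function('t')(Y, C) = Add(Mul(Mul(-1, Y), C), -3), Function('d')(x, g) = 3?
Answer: Mul(57, Pow(10, Rational(1, 2))) ≈ 180.25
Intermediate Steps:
S = -16 (S = Add(-6, Mul(2, -5)) = Add(-6, -10) = -16)
Function('t')(Y, C) = Add(-3, Mul(-1, C, Y)) (Function('t')(Y, C) = Add(Mul(-1, C, Y), -3) = Add(-3, Mul(-1, C, Y)))
Function('X')(J) = Mul(Pow(2, Rational(1, 2)), Pow(J, Rational(1, 2))) (Function('X')(J) = Pow(Mul(2, J), Rational(1, 2)) = Mul(Pow(2, Rational(1, 2)), Pow(J, Rational(1, 2))))
L = 19 (L = Add(8, Add(Add(14, 8), -11)) = Add(8, Add(22, -11)) = Add(8, 11) = 19)
Mul(Function('X')(Function('t')(Function('d')(6, 0), S)), L) = Mul(Mul(Pow(2, Rational(1, 2)), Pow(Add(-3, Mul(-1, -16, 3)), Rational(1, 2))), 19) = Mul(Mul(Pow(2, Rational(1, 2)), Pow(Add(-3, 48), Rational(1, 2))), 19) = Mul(Mul(Pow(2, Rational(1, 2)), Pow(45, Rational(1, 2))), 19) = Mul(Mul(Pow(2, Rational(1, 2)), Mul(3, Pow(5, Rational(1, 2)))), 19) = Mul(Mul(3, Pow(10, Rational(1, 2))), 19) = Mul(57, Pow(10, Rational(1, 2)))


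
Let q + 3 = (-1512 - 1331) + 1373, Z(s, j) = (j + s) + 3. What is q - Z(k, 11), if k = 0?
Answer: -1487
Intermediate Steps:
Z(s, j) = 3 + j + s
q = -1473 (q = -3 + ((-1512 - 1331) + 1373) = -3 + (-2843 + 1373) = -3 - 1470 = -1473)
q - Z(k, 11) = -1473 - (3 + 11 + 0) = -1473 - 1*14 = -1473 - 14 = -1487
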